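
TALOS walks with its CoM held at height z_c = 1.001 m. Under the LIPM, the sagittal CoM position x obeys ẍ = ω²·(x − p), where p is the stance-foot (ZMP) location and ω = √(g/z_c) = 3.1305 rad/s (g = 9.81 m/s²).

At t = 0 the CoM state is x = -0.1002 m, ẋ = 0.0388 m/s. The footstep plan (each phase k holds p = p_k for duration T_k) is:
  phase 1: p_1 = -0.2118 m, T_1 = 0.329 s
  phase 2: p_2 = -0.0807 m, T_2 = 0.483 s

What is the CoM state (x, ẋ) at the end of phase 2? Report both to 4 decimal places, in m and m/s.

x = 0.3991, ẋ = 1.5680

phase 1: p=-0.2118, T=0.329, ωT=1.029934, cosh=1.578956, sinh=1.221926; start (x,ẋ)=(-0.100200, 0.038800) → end (x,ẋ)=(-0.020444, 0.488160)
phase 2: p=-0.0807, T=0.483, ωT=1.512031, cosh=2.378199, sinh=2.157737; start (x,ẋ)=(-0.020444, 0.488160) → end (x,ẋ)=(0.399072, 1.567961)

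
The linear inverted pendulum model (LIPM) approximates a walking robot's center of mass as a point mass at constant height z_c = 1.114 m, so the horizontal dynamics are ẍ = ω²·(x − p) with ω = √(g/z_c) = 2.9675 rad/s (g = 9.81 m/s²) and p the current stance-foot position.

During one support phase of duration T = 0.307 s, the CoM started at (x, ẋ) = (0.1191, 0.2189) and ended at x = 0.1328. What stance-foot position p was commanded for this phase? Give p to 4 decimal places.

ωT = 2.9675·0.307 = 0.911022; cosh(ωT) = 1.444488, sinh(ωT) = 1.042376
x(T) = p + (x₀−p)·cosh(ωT) + (ẋ₀/ω)·sinh(ωT) ⇒ p·(1 − cosh) = x(T) − x₀·cosh − (ẋ₀/ω)·sinh
numerator   = 0.1328 − (0.1191)·1.444488 − (0.2189/2.9675)·1.042376 = -0.116130
denominator = 1 − 1.444488 = -0.444488
p = -0.116130 / -0.444488 = 0.2613

p = 0.2613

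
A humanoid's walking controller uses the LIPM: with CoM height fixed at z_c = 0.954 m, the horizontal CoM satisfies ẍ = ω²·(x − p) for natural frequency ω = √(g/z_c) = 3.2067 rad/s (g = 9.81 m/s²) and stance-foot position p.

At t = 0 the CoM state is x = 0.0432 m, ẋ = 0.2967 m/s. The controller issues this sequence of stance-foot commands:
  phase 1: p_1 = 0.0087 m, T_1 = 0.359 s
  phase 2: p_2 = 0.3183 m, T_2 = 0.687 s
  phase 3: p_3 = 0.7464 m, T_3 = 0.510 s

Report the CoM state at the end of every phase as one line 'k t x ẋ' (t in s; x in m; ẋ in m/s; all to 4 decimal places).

1 0.3590 0.2004 0.6734
2 1.0460 0.7168 1.3941
3 1.5560 1.7408 3.4788

phase 1: p=0.0087, T=0.359, ωT=1.151205, cosh=1.739129, sinh=1.422873; start (x,ẋ)=(0.043200, 0.296700) → end (x,ẋ)=(0.200351, 0.673414)
phase 2: p=0.3183, T=0.687, ωT=2.203003, cosh=4.581313, sinh=4.470842; start (x,ẋ)=(0.200351, 0.673414) → end (x,ẋ)=(0.716826, 1.394129)
phase 3: p=0.7464, T=0.510, ωT=1.635417, cosh=2.663234, sinh=2.468363; start (x,ẋ)=(0.716826, 1.394129) → end (x,ẋ)=(1.740771, 3.478807)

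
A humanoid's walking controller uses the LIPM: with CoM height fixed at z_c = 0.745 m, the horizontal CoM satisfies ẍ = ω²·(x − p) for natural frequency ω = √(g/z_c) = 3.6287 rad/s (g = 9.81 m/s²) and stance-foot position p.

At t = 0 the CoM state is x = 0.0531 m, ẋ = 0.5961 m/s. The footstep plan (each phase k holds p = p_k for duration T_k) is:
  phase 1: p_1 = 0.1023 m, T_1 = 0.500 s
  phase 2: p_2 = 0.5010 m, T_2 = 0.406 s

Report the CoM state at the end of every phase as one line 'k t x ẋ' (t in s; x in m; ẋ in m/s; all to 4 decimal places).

1 0.5000 0.4380 1.3444
2 0.9060 1.1222 2.6148

phase 1: p=0.1023, T=0.500, ωT=1.814350, cosh=3.150015, sinh=2.987071; start (x,ẋ)=(0.053100, 0.596100) → end (x,ẋ)=(0.438016, 1.344436)
phase 2: p=0.5010, T=0.406, ωT=1.473252, cosh=2.296291, sinh=2.067112; start (x,ẋ)=(0.438016, 1.344436) → end (x,ẋ)=(1.122238, 2.614781)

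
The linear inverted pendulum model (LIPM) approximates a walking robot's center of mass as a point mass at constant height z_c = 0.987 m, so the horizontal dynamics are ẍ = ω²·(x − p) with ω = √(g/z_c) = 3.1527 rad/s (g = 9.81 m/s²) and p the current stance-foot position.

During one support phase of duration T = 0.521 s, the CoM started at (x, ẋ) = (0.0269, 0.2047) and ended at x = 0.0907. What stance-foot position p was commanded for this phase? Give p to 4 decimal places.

p = 0.0850

ωT = 3.1527·0.521 = 1.642557; cosh(ωT) = 2.680926, sinh(ωT) = 2.487441
x(T) = p + (x₀−p)·cosh(ωT) + (ẋ₀/ω)·sinh(ωT) ⇒ p·(1 − cosh) = x(T) − x₀·cosh − (ẋ₀/ω)·sinh
numerator   = 0.0907 − (0.0269)·2.680926 − (0.2047/3.1527)·2.487441 = -0.142923
denominator = 1 − 2.680926 = -1.680926
p = -0.142923 / -1.680926 = 0.0850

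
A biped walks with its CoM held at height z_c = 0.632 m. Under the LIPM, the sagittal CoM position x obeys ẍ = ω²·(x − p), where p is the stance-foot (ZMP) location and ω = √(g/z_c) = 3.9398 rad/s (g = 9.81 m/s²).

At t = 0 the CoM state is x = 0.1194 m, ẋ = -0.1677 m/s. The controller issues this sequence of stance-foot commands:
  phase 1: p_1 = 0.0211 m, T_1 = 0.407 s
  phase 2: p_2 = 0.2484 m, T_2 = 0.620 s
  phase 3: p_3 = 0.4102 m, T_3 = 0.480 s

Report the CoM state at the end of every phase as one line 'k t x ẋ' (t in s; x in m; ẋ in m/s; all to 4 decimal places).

1 0.4070 0.1738 0.4899
2 1.0270 0.5257 1.1608
3 1.5070 1.7558 5.4078

phase 1: p=0.0211, T=0.407, ωT=1.603499, cosh=2.585791, sinh=2.384600; start (x,ẋ)=(0.119400, -0.167700) → end (x,ẋ)=(0.173781, 0.489876)
phase 2: p=0.2484, T=0.620, ωT=2.442676, cosh=5.795356, sinh=5.708428; start (x,ẋ)=(0.173781, 0.489876) → end (x,ẋ)=(0.525746, 1.160829)
phase 3: p=0.4102, T=0.480, ωT=1.891104, cosh=3.388793, sinh=3.237888; start (x,ẋ)=(0.525746, 1.160829) → end (x,ẋ)=(1.755779, 5.407791)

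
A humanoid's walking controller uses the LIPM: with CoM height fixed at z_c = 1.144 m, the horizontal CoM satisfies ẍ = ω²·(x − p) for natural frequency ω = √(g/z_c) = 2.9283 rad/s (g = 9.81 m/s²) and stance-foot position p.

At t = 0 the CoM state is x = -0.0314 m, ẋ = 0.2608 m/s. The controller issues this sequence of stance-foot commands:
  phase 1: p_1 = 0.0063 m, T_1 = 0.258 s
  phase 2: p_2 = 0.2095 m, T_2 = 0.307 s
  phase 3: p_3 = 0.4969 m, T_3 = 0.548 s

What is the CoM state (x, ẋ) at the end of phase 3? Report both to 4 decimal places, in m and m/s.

x = -0.8317, ẋ = -3.6585

phase 1: p=0.0063, T=0.258, ωT=0.755501, cosh=1.299227, sinh=0.829452; start (x,ẋ)=(-0.031400, 0.260800) → end (x,ẋ)=(0.031192, 0.247269)
phase 2: p=0.2095, T=0.307, ωT=0.898988, cosh=1.432048, sinh=1.025067; start (x,ẋ)=(0.031192, 0.247269) → end (x,ẋ)=(0.040712, -0.181127)
phase 3: p=0.4969, T=0.548, ωT=1.604708, cosh=2.588678, sinh=2.387730; start (x,ẋ)=(0.040712, -0.181127) → end (x,ẋ)=(-0.831715, -3.658542)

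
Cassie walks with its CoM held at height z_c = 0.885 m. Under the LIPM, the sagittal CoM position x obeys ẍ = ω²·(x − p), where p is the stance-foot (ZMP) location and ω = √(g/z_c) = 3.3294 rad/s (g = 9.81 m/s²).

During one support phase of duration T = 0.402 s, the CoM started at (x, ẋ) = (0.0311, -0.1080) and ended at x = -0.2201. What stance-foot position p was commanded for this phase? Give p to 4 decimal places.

ωT = 3.3294·0.402 = 1.338419; cosh(ωT) = 2.037635, sinh(ωT) = 1.775375
x(T) = p + (x₀−p)·cosh(ωT) + (ẋ₀/ω)·sinh(ωT) ⇒ p·(1 − cosh) = x(T) − x₀·cosh − (ẋ₀/ω)·sinh
numerator   = -0.2201 − (0.0311)·2.037635 − (-0.1080/3.3294)·1.775375 = -0.225880
denominator = 1 − 2.037635 = -1.037635
p = -0.225880 / -1.037635 = 0.2177

p = 0.2177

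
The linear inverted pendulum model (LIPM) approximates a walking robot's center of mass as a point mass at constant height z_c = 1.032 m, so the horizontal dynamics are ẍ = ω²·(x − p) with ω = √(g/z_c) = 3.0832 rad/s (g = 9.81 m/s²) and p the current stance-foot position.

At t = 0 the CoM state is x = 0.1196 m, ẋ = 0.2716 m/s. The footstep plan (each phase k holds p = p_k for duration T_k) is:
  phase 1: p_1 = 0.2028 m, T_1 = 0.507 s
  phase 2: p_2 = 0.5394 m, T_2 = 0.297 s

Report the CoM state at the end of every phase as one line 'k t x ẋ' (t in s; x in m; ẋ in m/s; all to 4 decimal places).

1 0.5070 0.1965 0.0913
2 0.8040 0.0735 -0.9768

phase 1: p=0.2028, T=0.507, ωT=1.563182, cosh=2.491729, sinh=2.282261; start (x,ẋ)=(0.119600, 0.271600) → end (x,ẋ)=(0.196533, 0.091303)
phase 2: p=0.5394, T=0.297, ωT=0.915710, cosh=1.449391, sinh=1.049159; start (x,ẋ)=(0.196533, 0.091303) → end (x,ẋ)=(0.073521, -0.976760)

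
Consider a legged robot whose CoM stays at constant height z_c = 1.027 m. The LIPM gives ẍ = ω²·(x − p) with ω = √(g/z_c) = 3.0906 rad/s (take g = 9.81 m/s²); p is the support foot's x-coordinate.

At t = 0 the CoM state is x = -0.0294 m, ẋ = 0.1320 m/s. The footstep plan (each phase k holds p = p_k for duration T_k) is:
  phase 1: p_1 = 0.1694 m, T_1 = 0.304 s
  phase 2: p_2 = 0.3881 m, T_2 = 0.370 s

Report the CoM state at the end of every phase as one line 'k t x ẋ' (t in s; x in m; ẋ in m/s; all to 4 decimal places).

phase 1: p=0.1694, T=0.304, ωT=0.939542, cosh=1.474808, sinh=1.084002; start (x,ẋ)=(-0.029400, 0.132000) → end (x,ẋ)=(-0.077494, -0.471348)
phase 2: p=0.3881, T=0.370, ωT=1.143522, cosh=1.728247, sinh=1.409553; start (x,ẋ)=(-0.077494, -0.471348) → end (x,ẋ)=(-0.631533, -2.842903)

1 0.3040 -0.0775 -0.4713
2 0.6740 -0.6315 -2.8429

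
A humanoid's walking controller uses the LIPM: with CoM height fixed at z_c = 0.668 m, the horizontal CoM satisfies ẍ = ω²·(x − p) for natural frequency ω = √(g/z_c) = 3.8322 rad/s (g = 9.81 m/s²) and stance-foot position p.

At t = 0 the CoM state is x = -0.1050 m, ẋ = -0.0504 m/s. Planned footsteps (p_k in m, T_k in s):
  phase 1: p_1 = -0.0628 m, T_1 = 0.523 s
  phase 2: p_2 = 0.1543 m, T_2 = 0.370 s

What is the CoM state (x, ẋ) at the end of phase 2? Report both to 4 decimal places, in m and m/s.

x = -1.1685, ẋ = -4.8640

phase 1: p=-0.0628, T=0.523, ωT=2.004241, cosh=3.777610, sinh=3.642847; start (x,ẋ)=(-0.105000, -0.050400) → end (x,ẋ)=(-0.270125, -0.779509)
phase 2: p=0.1543, T=0.370, ωT=1.417914, cosh=2.185359, sinh=1.943140; start (x,ẋ)=(-0.270125, -0.779509) → end (x,ẋ)=(-1.168475, -4.863986)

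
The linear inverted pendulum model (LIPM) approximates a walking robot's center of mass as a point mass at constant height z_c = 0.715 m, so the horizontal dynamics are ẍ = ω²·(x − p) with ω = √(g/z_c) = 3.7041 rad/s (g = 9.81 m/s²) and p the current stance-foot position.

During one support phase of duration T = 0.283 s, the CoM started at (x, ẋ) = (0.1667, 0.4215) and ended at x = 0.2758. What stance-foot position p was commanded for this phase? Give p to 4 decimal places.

p = 0.2220

ωT = 3.7041·0.283 = 1.048260; cosh(ωT) = 1.601616, sinh(ωT) = 1.251068
x(T) = p + (x₀−p)·cosh(ωT) + (ẋ₀/ω)·sinh(ωT) ⇒ p·(1 − cosh) = x(T) − x₀·cosh − (ẋ₀/ω)·sinh
numerator   = 0.2758 − (0.1667)·1.601616 − (0.4215/3.7041)·1.251068 = -0.133552
denominator = 1 − 1.601616 = -0.601616
p = -0.133552 / -0.601616 = 0.2220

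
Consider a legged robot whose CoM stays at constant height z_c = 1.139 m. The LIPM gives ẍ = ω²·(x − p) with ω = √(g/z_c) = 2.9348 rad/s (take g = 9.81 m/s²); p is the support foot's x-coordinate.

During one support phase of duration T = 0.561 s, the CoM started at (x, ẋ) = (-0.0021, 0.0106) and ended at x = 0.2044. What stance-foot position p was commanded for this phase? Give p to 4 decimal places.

p = -0.1189

ωT = 2.9348·0.561 = 1.646423; cosh(ωT) = 2.690562, sinh(ωT) = 2.497824
x(T) = p + (x₀−p)·cosh(ωT) + (ẋ₀/ω)·sinh(ωT) ⇒ p·(1 − cosh) = x(T) − x₀·cosh − (ẋ₀/ω)·sinh
numerator   = 0.2044 − (-0.0021)·2.690562 − (0.0106/2.9348)·2.497824 = 0.201028
denominator = 1 − 2.690562 = -1.690562
p = 0.201028 / -1.690562 = -0.1189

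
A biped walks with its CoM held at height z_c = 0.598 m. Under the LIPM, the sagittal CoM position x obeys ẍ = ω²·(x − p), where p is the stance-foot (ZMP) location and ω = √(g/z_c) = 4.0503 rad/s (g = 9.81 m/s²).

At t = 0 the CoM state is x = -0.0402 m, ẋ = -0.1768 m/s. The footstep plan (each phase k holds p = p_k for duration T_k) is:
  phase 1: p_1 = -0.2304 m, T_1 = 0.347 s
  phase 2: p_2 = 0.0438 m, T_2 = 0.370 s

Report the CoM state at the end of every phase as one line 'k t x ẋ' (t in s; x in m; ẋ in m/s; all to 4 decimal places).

1 0.3470 0.0970 1.0939
2 0.7170 0.7431 3.0287

phase 1: p=-0.2304, T=0.347, ωT=1.405454, cosh=2.161317, sinh=1.916061; start (x,ẋ)=(-0.040200, -0.176800) → end (x,ẋ)=(0.097044, 1.093950)
phase 2: p=0.0438, T=0.370, ωT=1.498611, cosh=2.349454, sinh=2.126014; start (x,ẋ)=(0.097044, 1.093950) → end (x,ẋ)=(0.743112, 3.028671)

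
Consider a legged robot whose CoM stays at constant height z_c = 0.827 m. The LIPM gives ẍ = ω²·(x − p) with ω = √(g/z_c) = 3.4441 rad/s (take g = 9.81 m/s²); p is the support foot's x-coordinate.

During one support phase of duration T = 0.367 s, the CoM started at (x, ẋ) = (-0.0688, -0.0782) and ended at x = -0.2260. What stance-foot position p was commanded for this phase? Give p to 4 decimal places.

p = 0.0632

ωT = 3.4441·0.367 = 1.263985; cosh(ωT) = 1.911012, sinh(ωT) = 1.628486
x(T) = p + (x₀−p)·cosh(ωT) + (ẋ₀/ω)·sinh(ωT) ⇒ p·(1 − cosh) = x(T) − x₀·cosh − (ẋ₀/ω)·sinh
numerator   = -0.2260 − (-0.0688)·1.911012 − (-0.0782/3.4441)·1.628486 = -0.057547
denominator = 1 − 1.911012 = -0.911012
p = -0.057547 / -0.911012 = 0.0632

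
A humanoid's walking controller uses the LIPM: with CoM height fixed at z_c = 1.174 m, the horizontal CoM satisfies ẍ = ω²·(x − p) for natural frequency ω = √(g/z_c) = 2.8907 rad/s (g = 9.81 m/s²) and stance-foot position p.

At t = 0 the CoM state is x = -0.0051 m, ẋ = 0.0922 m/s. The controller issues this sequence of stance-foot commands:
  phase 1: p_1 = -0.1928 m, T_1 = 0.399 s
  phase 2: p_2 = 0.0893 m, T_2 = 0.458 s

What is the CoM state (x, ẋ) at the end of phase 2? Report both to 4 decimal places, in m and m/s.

phase 1: p=-0.1928, T=0.399, ωT=1.153389, cosh=1.742240, sinh=1.426675; start (x,ẋ)=(-0.005100, 0.092200) → end (x,ẋ)=(0.179723, 0.934726)
phase 2: p=0.0893, T=0.458, ωT=1.323941, cosh=2.012143, sinh=1.746059; start (x,ẋ)=(0.179723, 0.934726) → end (x,ẋ)=(0.835843, 2.337197)

x = 0.8358, ẋ = 2.3372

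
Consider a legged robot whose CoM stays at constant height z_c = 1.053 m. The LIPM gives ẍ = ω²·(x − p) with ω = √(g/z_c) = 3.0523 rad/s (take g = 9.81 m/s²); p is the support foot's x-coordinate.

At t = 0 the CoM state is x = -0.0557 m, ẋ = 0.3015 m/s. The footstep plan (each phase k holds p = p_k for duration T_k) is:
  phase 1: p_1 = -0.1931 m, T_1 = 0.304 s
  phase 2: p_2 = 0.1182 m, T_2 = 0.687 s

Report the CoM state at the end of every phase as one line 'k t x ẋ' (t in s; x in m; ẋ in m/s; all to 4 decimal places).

1 0.3040 0.1132 0.8883
2 0.9910 1.2644 3.6094

phase 1: p=-0.1931, T=0.304, ωT=0.927899, cosh=1.462287, sinh=1.066903; start (x,ẋ)=(-0.055700, 0.301500) → end (x,ẋ)=(0.113205, 0.888324)
phase 2: p=0.1182, T=0.687, ωT=2.096930, cosh=4.131986, sinh=4.009153; start (x,ẋ)=(0.113205, 0.888324) → end (x,ẋ)=(1.264361, 3.609414)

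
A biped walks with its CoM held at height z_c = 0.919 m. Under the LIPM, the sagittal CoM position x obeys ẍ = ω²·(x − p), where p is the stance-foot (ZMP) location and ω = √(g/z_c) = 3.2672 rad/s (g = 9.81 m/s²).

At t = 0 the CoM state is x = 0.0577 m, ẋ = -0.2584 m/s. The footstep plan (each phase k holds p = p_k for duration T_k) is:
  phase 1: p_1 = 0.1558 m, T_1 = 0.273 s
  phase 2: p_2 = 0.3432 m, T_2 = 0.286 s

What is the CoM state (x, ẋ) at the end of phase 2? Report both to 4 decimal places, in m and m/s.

x = -0.4840, ẋ = -2.4520

phase 1: p=0.1558, T=0.273, ωT=0.891946, cosh=1.424865, sinh=1.015007; start (x,ẋ)=(0.057700, -0.258400) → end (x,ẋ)=(-0.064255, -0.693507)
phase 2: p=0.3432, T=0.286, ωT=0.934419, cosh=1.469274, sinh=1.076460; start (x,ẋ)=(-0.064255, -0.693507) → end (x,ẋ)=(-0.483957, -2.451977)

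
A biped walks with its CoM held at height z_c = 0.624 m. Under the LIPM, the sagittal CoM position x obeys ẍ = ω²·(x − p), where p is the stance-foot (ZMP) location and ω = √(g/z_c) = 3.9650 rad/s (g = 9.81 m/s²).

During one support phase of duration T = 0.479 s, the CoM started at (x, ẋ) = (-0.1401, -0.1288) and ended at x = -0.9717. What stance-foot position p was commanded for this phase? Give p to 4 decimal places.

ωT = 3.9650·0.479 = 1.899235; cosh(ωT) = 3.415232, sinh(ωT) = 3.265549
x(T) = p + (x₀−p)·cosh(ωT) + (ẋ₀/ω)·sinh(ωT) ⇒ p·(1 − cosh) = x(T) − x₀·cosh − (ẋ₀/ω)·sinh
numerator   = -0.9717 − (-0.1401)·3.415232 − (-0.1288/3.9650)·3.265549 = -0.387147
denominator = 1 − 3.415232 = -2.415232
p = -0.387147 / -2.415232 = 0.1603

p = 0.1603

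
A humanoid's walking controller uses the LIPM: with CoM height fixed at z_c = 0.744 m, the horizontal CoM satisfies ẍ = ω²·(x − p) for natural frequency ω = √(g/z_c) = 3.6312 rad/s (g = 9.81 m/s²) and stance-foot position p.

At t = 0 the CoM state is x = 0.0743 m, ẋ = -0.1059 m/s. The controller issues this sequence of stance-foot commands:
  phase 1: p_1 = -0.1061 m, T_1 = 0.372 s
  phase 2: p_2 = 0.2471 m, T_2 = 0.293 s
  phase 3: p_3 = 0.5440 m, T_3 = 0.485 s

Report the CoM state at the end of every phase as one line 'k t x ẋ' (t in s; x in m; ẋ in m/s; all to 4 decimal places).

1 0.3720 0.2130 0.9615
2 0.6650 0.5297 1.4008
3 1.1500 1.5904 4.0495

phase 1: p=-0.1061, T=0.372, ωT=1.350806, cosh=2.059784, sinh=1.800753; start (x,ẋ)=(0.074300, -0.105900) → end (x,ẋ)=(0.212968, 0.961485)
phase 2: p=0.2471, T=0.293, ωT=1.063942, cosh=1.621432, sinh=1.276339; start (x,ẋ)=(0.212968, 0.961485) → end (x,ẋ)=(0.529712, 1.400794)
phase 3: p=0.5440, T=0.485, ωT=1.761132, cosh=2.995436, sinh=2.823585; start (x,ẋ)=(0.529712, 1.400794) → end (x,ẋ)=(1.590445, 4.049494)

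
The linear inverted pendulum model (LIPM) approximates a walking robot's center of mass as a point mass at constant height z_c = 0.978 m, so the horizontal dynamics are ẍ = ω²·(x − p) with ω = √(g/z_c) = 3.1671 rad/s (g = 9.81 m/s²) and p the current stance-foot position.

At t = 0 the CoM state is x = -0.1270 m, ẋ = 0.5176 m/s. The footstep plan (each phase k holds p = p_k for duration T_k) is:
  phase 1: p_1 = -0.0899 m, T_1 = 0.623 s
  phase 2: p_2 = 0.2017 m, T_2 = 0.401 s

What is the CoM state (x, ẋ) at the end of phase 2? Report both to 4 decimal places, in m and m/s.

phase 1: p=-0.0899, T=0.623, ωT=1.973103, cosh=3.665994, sinh=3.526970; start (x,ẋ)=(-0.127000, 0.517600) → end (x,ẋ)=(0.350505, 1.483102)
phase 2: p=0.2017, T=0.401, ωT=1.270007, cosh=1.920854, sinh=1.640024; start (x,ẋ)=(0.350505, 1.483102) → end (x,ẋ)=(1.255530, 3.621734)

x = 1.2555, ẋ = 3.6217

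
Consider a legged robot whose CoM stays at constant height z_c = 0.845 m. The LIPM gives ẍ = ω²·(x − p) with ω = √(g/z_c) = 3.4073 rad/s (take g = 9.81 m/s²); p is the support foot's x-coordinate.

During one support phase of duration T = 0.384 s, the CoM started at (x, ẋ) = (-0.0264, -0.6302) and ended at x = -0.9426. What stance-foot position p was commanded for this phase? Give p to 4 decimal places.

p = 0.5816

ωT = 3.4073·0.384 = 1.308403; cosh(ωT) = 1.985256, sinh(ωT) = 1.715005
x(T) = p + (x₀−p)·cosh(ωT) + (ẋ₀/ω)·sinh(ωT) ⇒ p·(1 − cosh) = x(T) − x₀·cosh − (ẋ₀/ω)·sinh
numerator   = -0.9426 − (-0.0264)·1.985256 − (-0.6302/3.4073)·1.715005 = -0.572989
denominator = 1 − 1.985256 = -0.985256
p = -0.572989 / -0.985256 = 0.5816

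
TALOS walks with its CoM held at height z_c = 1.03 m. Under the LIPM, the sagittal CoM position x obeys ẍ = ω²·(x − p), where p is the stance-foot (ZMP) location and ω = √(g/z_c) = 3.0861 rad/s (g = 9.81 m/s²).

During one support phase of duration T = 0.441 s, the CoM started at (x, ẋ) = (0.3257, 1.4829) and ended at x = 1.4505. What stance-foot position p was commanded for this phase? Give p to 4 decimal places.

ωT = 3.0861·0.441 = 1.360970; cosh(ωT) = 2.078193, sinh(ωT) = 1.821781
x(T) = p + (x₀−p)·cosh(ωT) + (ẋ₀/ω)·sinh(ωT) ⇒ p·(1 − cosh) = x(T) − x₀·cosh − (ẋ₀/ω)·sinh
numerator   = 1.4505 − (0.3257)·2.078193 − (1.4829/3.0861)·1.821781 = -0.101751
denominator = 1 − 2.078193 = -1.078193
p = -0.101751 / -1.078193 = 0.0944

p = 0.0944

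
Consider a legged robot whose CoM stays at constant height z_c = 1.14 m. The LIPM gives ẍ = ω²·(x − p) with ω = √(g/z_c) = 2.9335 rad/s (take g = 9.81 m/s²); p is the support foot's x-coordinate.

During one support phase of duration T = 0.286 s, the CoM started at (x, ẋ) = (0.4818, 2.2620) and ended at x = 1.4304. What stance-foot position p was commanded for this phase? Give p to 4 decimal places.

p = -0.1161

ωT = 2.9335·0.286 = 0.838981; cosh(ωT) = 1.373079, sinh(ωT) = 0.940929
x(T) = p + (x₀−p)·cosh(ωT) + (ẋ₀/ω)·sinh(ωT) ⇒ p·(1 − cosh) = x(T) − x₀·cosh − (ẋ₀/ω)·sinh
numerator   = 1.4304 − (0.4818)·1.373079 − (2.2620/2.9335)·0.940929 = 0.043307
denominator = 1 − 1.373079 = -0.373079
p = 0.043307 / -0.373079 = -0.1161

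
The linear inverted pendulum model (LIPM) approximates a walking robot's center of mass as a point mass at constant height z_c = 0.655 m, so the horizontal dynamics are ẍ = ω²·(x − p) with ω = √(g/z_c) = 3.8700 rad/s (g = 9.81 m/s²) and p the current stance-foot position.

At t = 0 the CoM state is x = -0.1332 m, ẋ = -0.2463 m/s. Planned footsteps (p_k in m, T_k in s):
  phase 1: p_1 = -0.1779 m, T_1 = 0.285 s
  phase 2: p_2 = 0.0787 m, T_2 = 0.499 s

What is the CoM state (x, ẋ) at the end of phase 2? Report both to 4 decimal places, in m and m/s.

x = -1.0191, ẋ = -4.1245

phase 1: p=-0.1779, T=0.285, ωT=1.102950, cosh=1.672466, sinh=1.340575; start (x,ẋ)=(-0.133200, -0.246300) → end (x,ẋ)=(-0.188460, -0.180024)
phase 2: p=0.0787, T=0.499, ωT=1.931130, cosh=3.521142, sinh=3.376158; start (x,ẋ)=(-0.188460, -0.180024) → end (x,ẋ)=(-1.019058, -4.124523)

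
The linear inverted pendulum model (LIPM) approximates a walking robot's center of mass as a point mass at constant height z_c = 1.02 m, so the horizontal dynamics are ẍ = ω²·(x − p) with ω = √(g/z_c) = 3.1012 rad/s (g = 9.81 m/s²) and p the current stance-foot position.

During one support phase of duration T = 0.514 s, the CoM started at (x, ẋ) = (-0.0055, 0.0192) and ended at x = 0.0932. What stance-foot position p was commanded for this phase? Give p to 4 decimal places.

p = -0.0593

ωT = 3.1012·0.514 = 1.594017; cosh(ωT) = 2.563297, sinh(ωT) = 2.360189
x(T) = p + (x₀−p)·cosh(ωT) + (ẋ₀/ω)·sinh(ωT) ⇒ p·(1 − cosh) = x(T) − x₀·cosh − (ẋ₀/ω)·sinh
numerator   = 0.0932 − (-0.0055)·2.563297 − (0.0192/3.1012)·2.360189 = 0.092686
denominator = 1 − 2.563297 = -1.563297
p = 0.092686 / -1.563297 = -0.0593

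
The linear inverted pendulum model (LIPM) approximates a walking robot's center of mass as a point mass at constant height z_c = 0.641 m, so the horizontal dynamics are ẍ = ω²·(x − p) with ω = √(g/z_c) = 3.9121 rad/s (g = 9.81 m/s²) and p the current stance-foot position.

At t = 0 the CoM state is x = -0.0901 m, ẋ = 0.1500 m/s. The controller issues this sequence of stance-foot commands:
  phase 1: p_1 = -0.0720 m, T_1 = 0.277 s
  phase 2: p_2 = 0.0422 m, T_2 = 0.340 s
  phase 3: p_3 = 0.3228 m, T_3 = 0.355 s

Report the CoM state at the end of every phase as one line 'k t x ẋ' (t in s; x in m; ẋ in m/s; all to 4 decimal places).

phase 1: p=-0.0720, T=0.277, ωT=1.083652, cosh=1.646905, sinh=1.308547; start (x,ẋ)=(-0.090100, 0.150000) → end (x,ẋ)=(-0.051636, 0.154379)
phase 2: p=0.0422, T=0.340, ωT=1.330114, cosh=2.022961, sinh=1.758514; start (x,ẋ)=(-0.051636, 0.154379) → end (x,ẋ)=(-0.078232, -0.333240)
phase 3: p=0.3228, T=0.355, ωT=1.388796, cosh=2.129696, sinh=1.880321; start (x,ẋ)=(-0.078232, -0.333240) → end (x,ẋ)=(-0.691446, -3.659693)

1 0.2770 -0.0516 0.1544
2 0.6170 -0.0782 -0.3332
3 0.9720 -0.6914 -3.6597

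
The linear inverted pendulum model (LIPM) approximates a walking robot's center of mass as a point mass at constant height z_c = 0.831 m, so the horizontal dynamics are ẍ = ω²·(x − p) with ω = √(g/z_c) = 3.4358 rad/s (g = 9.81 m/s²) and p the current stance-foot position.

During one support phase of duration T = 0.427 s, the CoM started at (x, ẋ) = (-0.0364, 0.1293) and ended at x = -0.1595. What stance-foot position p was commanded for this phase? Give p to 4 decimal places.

ωT = 3.4358·0.427 = 1.467087; cosh(ωT) = 2.283589, sinh(ωT) = 2.052993
x(T) = p + (x₀−p)·cosh(ωT) + (ẋ₀/ω)·sinh(ωT) ⇒ p·(1 − cosh) = x(T) − x₀·cosh − (ẋ₀/ω)·sinh
numerator   = -0.1595 − (-0.0364)·2.283589 − (0.1293/3.4358)·2.052993 = -0.153638
denominator = 1 − 2.283589 = -1.283589
p = -0.153638 / -1.283589 = 0.1197

p = 0.1197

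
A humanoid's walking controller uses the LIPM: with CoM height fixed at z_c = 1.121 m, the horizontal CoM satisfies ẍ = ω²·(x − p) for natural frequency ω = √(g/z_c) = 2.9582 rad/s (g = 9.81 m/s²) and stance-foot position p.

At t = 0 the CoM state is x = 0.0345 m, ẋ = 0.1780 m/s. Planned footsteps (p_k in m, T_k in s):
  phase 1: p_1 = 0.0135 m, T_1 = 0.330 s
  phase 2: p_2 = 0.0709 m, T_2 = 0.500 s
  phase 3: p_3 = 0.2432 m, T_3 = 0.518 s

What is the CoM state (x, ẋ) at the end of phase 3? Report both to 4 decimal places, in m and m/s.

phase 1: p=0.0135, T=0.330, ωT=0.976206, cosh=1.515552, sinh=1.138814; start (x,ẋ)=(0.034500, 0.178000) → end (x,ẋ)=(0.113851, 0.340514)
phase 2: p=0.0709, T=0.500, ωT=1.479100, cosh=2.308418, sinh=2.080576; start (x,ẋ)=(0.113851, 0.340514) → end (x,ẋ)=(0.409541, 1.050402)
phase 3: p=0.2432, T=0.518, ωT=1.532348, cosh=2.422530, sinh=2.206502; start (x,ẋ)=(0.409541, 1.050402) → end (x,ẋ)=(1.429653, 3.630381)

x = 1.4297, ẋ = 3.6304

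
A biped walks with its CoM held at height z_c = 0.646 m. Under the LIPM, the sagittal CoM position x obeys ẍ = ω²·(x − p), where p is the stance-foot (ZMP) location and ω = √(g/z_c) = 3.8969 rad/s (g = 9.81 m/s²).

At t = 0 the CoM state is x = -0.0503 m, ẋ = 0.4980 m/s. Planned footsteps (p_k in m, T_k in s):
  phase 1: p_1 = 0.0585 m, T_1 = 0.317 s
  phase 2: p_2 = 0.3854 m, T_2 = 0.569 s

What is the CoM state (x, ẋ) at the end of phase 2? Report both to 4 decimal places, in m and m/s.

phase 1: p=0.0585, T=0.317, ωT=1.235317, cosh=1.865106, sinh=1.574364; start (x,ẋ)=(-0.050300, 0.498000) → end (x,ẋ)=(0.056771, 0.261320)
phase 2: p=0.3854, T=0.569, ωT=2.217336, cosh=4.645867, sinh=4.536969; start (x,ẋ)=(0.056771, 0.261320) → end (x,ẋ)=(-0.837127, -4.596149)

x = -0.8371, ẋ = -4.5961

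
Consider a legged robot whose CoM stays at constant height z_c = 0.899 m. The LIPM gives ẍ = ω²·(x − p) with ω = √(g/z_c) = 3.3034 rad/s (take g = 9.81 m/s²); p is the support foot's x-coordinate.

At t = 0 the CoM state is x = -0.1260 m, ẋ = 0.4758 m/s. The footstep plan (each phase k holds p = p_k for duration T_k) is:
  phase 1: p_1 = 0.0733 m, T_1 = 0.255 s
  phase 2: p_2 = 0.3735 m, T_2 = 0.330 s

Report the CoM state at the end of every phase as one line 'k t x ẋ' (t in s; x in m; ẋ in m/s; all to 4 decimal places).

phase 1: p=0.0733, T=0.255, ωT=0.842367, cosh=1.376273, sinh=0.945583; start (x,ẋ)=(-0.126000, 0.475800) → end (x,ẋ)=(-0.064796, 0.032289)
phase 2: p=0.3735, T=0.330, ωT=1.090122, cosh=1.655406, sinh=1.319231; start (x,ẋ)=(-0.064796, 0.032289) → end (x,ẋ)=(-0.339162, -1.856617)

1 0.2550 -0.0648 0.0323
2 0.5850 -0.3392 -1.8566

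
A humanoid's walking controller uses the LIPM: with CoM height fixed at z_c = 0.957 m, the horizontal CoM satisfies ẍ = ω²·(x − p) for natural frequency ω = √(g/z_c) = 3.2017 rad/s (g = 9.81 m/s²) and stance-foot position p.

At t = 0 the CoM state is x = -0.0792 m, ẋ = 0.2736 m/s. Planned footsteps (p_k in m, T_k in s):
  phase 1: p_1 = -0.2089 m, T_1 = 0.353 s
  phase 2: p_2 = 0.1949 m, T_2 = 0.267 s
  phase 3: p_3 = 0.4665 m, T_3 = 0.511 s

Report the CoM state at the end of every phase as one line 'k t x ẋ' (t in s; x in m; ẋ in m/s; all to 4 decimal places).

1 0.3530 0.1313 1.0436
2 0.6200 0.4205 1.2527
3 1.1310 1.3104 2.9744

phase 1: p=-0.2089, T=0.353, ωT=1.130200, cosh=1.709622, sinh=1.386654; start (x,ẋ)=(-0.079200, 0.273600) → end (x,ẋ)=(0.131334, 1.043575)
phase 2: p=0.1949, T=0.267, ωT=0.854854, cosh=1.388188, sinh=0.962843; start (x,ẋ)=(0.131334, 1.043575) → end (x,ẋ)=(0.420491, 1.252721)
phase 3: p=0.4665, T=0.511, ωT=1.636069, cosh=2.664843, sinh=2.470099; start (x,ẋ)=(0.420491, 1.252721) → end (x,ẋ)=(1.310364, 2.974446)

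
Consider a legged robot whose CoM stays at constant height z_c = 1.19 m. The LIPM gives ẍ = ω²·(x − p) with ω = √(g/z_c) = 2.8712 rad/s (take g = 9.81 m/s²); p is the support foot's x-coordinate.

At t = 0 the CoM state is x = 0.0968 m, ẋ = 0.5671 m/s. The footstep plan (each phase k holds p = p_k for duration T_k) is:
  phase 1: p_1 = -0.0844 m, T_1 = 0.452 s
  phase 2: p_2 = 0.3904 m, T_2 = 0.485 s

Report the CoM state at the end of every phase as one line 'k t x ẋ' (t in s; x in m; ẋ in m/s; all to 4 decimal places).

1 0.4520 0.6066 1.9969
2 0.9370 2.1657 5.4392

phase 1: p=-0.0844, T=0.452, ωT=1.297782, cosh=1.967153, sinh=1.694016; start (x,ẋ)=(0.096800, 0.567100) → end (x,ẋ)=(0.606639, 1.996903)
phase 2: p=0.3904, T=0.485, ωT=1.392532, cosh=2.136737, sinh=1.888292; start (x,ẋ)=(0.606639, 1.996903) → end (x,ẋ)=(2.165741, 5.439230)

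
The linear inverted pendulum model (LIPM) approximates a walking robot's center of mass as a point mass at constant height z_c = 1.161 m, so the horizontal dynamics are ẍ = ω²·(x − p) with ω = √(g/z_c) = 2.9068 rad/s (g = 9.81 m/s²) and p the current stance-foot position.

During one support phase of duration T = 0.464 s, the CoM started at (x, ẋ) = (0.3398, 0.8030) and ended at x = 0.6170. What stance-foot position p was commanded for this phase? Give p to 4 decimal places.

p = 0.5473

ωT = 2.9068·0.464 = 1.348755; cosh(ωT) = 2.056095, sinh(ωT) = 1.796532
x(T) = p + (x₀−p)·cosh(ωT) + (ẋ₀/ω)·sinh(ωT) ⇒ p·(1 − cosh) = x(T) − x₀·cosh − (ẋ₀/ω)·sinh
numerator   = 0.6170 − (0.3398)·2.056095 − (0.8030/2.9068)·1.796532 = -0.577951
denominator = 1 − 2.056095 = -1.056095
p = -0.577951 / -1.056095 = 0.5473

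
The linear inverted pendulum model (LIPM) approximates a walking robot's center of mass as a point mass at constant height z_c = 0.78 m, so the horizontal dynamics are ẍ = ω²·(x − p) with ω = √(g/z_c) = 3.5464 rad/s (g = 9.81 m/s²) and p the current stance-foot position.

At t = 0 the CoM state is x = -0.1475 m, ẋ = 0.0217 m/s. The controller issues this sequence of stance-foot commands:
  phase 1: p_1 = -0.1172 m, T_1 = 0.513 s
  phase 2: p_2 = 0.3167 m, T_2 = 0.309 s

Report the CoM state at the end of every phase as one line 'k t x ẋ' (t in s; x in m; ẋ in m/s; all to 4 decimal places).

1 0.5130 -0.1947 -0.2540
2 0.8220 -0.6289 -2.8323

phase 1: p=-0.1172, T=0.513, ωT=1.819303, cosh=3.164849, sinh=3.002710; start (x,ẋ)=(-0.147500, 0.021700) → end (x,ẋ)=(-0.194722, -0.253982)
phase 2: p=0.3167, T=0.309, ωT=1.095838, cosh=1.662973, sinh=1.328714; start (x,ẋ)=(-0.194722, -0.253982) → end (x,ẋ)=(-0.628939, -2.832261)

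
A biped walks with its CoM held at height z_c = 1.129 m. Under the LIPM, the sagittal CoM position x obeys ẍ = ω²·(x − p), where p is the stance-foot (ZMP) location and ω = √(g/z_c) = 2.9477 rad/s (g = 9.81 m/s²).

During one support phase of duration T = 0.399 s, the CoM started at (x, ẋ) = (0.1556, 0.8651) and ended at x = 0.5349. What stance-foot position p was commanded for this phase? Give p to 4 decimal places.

ωT = 2.9477·0.399 = 1.176132; cosh(ωT) = 1.775141, sinh(ωT) = 1.466671
x(T) = p + (x₀−p)·cosh(ωT) + (ẋ₀/ω)·sinh(ωT) ⇒ p·(1 − cosh) = x(T) − x₀·cosh − (ẋ₀/ω)·sinh
numerator   = 0.5349 − (0.1556)·1.775141 − (0.8651/2.9477)·1.466671 = -0.171755
denominator = 1 − 1.775141 = -0.775141
p = -0.171755 / -0.775141 = 0.2216

p = 0.2216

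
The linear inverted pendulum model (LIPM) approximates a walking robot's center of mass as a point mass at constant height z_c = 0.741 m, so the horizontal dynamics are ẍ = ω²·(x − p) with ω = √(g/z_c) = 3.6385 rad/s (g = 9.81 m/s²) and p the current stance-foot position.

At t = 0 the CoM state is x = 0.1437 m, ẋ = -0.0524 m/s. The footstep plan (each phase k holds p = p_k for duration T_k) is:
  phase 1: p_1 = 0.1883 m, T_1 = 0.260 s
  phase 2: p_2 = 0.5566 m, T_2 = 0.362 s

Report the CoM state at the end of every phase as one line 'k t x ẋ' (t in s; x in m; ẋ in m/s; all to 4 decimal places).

1 0.2600 0.1065 -0.2551
2 0.6220 -0.4653 -3.3477

phase 1: p=0.1883, T=0.260, ωT=0.946010, cosh=1.481850, sinh=1.093563; start (x,ẋ)=(0.143700, -0.052400) → end (x,ẋ)=(0.106460, -0.255109)
phase 2: p=0.5566, T=0.362, ωT=1.317137, cosh=2.000310, sinh=1.732409; start (x,ẋ)=(0.106460, -0.255109) → end (x,ẋ)=(-0.465285, -3.347694)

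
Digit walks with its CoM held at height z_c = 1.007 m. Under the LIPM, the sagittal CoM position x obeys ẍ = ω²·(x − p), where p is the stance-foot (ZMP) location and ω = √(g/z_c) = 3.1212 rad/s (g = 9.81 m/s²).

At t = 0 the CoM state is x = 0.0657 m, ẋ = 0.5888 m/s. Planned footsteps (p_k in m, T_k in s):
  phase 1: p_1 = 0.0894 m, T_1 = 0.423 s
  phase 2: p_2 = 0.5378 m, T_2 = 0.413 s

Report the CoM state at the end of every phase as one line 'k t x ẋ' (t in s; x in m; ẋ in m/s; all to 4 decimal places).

phase 1: p=0.0894, T=0.423, ωT=1.320268, cosh=2.005744, sinh=1.738680; start (x,ẋ)=(0.065700, 0.588800) → end (x,ẋ)=(0.369858, 1.052367)
phase 2: p=0.5378, T=0.413, ωT=1.289056, cosh=1.952444, sinh=1.676913; start (x,ẋ)=(0.369858, 1.052367) → end (x,ẋ)=(0.775303, 1.175682)

1 0.4230 0.3699 1.0524
2 0.8360 0.7753 1.1757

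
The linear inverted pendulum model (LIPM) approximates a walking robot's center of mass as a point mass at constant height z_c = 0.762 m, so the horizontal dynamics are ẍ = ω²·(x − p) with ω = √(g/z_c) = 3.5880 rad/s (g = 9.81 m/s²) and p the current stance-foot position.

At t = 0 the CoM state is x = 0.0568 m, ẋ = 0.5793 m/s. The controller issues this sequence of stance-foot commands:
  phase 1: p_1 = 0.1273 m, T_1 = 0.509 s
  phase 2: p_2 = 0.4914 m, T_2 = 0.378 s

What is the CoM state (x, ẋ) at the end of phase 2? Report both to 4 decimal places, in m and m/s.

phase 1: p=0.1273, T=0.509, ωT=1.826292, cosh=3.185912, sinh=3.024902; start (x,ẋ)=(0.056800, 0.579300) → end (x,ẋ)=(0.391078, 1.080438)
phase 2: p=0.4914, T=0.378, ωT=1.356264, cosh=2.069643, sinh=1.812021; start (x,ẋ)=(0.391078, 1.080438) → end (x,ẋ)=(0.829416, 1.583876)

x = 0.8294, ẋ = 1.5839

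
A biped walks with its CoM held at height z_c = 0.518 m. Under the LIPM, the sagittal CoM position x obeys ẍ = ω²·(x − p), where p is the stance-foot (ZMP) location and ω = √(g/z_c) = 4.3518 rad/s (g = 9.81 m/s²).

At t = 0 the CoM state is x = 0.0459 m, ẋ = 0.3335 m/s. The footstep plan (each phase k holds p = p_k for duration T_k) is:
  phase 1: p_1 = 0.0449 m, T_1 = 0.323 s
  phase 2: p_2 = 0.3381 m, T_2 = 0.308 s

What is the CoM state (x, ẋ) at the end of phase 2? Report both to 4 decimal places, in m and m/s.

x = 0.3420, ẋ = 0.3721

phase 1: p=0.0449, T=0.323, ωT=1.405631, cosh=2.161657, sinh=1.916444; start (x,ẋ)=(0.045900, 0.333500) → end (x,ẋ)=(0.193928, 0.729252)
phase 2: p=0.3381, T=0.308, ωT=1.340354, cosh=2.041075, sinh=1.779322; start (x,ẋ)=(0.193928, 0.729252) → end (x,ẋ)=(0.342004, 0.372101)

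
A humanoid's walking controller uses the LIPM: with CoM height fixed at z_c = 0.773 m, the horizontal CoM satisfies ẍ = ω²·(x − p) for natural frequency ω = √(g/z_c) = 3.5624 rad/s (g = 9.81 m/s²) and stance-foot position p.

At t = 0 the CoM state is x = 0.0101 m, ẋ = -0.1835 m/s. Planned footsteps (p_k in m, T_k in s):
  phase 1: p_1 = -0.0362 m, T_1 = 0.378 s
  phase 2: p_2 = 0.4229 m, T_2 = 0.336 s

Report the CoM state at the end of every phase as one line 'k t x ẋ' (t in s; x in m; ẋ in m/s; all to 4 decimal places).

phase 1: p=-0.0362, T=0.378, ωT=1.346587, cosh=2.052205, sinh=1.792078; start (x,ẋ)=(0.010100, -0.183500) → end (x,ẋ)=(-0.033493, -0.080996)
phase 2: p=0.4229, T=0.336, ωT=1.196966, cosh=1.806085, sinh=1.503975; start (x,ẋ)=(-0.033493, -0.080996) → end (x,ẋ)=(-0.435580, -2.591532)

1 0.3780 -0.0335 -0.0810
2 0.7140 -0.4356 -2.5915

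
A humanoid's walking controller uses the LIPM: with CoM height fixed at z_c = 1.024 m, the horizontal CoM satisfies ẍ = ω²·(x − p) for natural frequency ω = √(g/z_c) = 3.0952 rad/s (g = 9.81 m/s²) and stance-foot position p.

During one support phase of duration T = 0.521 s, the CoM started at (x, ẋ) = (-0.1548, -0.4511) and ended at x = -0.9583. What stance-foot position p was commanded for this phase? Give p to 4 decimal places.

ωT = 3.0952·0.521 = 1.612599; cosh(ωT) = 2.607600, sinh(ωT) = 2.408231
x(T) = p + (x₀−p)·cosh(ωT) + (ẋ₀/ω)·sinh(ωT) ⇒ p·(1 − cosh) = x(T) − x₀·cosh − (ẋ₀/ω)·sinh
numerator   = -0.9583 − (-0.1548)·2.607600 − (-0.4511/3.0952)·2.408231 = -0.203664
denominator = 1 − 2.607600 = -1.607600
p = -0.203664 / -1.607600 = 0.1267

p = 0.1267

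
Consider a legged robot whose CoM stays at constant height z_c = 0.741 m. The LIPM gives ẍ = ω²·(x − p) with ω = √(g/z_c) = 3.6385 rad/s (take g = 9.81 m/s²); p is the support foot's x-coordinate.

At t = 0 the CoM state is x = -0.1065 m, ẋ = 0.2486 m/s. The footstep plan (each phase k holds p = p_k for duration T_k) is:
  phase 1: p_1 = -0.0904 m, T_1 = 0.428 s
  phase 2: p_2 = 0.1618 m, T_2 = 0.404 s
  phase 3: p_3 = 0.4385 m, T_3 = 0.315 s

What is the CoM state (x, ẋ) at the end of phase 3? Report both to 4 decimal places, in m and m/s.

x = -0.0803, ẋ = -1.4959

phase 1: p=-0.0904, T=0.428, ωT=1.557278, cosh=2.478297, sinh=2.267588; start (x,ẋ)=(-0.106500, 0.248600) → end (x,ẋ)=(0.024632, 0.483270)
phase 2: p=0.1618, T=0.404, ωT=1.469954, cosh=2.289486, sinh=2.059550; start (x,ẋ)=(0.024632, 0.483270) → end (x,ẋ)=(0.121308, 0.078548)
phase 3: p=0.4385, T=0.315, ωT=1.146127, cosh=1.731926, sinh=1.414061; start (x,ẋ)=(0.121308, 0.078548) → end (x,ẋ)=(-0.080327, -1.495935)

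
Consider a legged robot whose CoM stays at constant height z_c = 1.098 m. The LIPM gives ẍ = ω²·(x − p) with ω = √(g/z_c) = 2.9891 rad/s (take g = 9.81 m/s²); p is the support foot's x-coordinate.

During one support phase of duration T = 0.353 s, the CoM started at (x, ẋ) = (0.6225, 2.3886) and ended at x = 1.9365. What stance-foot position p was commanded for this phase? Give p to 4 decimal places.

ωT = 2.9891·0.353 = 1.055152; cosh(ωT) = 1.610276, sinh(ωT) = 1.262137
x(T) = p + (x₀−p)·cosh(ωT) + (ẋ₀/ω)·sinh(ωT) ⇒ p·(1 − cosh) = x(T) − x₀·cosh − (ẋ₀/ω)·sinh
numerator   = 1.9365 − (0.6225)·1.610276 − (2.3886/2.9891)·1.262137 = -0.074474
denominator = 1 − 1.610276 = -0.610276
p = -0.074474 / -0.610276 = 0.1220

p = 0.1220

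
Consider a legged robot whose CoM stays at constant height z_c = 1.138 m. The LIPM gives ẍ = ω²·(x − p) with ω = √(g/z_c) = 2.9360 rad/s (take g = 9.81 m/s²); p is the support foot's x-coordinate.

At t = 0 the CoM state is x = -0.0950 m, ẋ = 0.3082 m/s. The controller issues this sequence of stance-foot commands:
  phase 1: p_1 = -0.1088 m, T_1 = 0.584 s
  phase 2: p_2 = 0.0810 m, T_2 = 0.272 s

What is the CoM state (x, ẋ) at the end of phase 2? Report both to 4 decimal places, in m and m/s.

x = 0.5568, ẋ = 1.6694

phase 1: p=-0.1088, T=0.584, ωT=1.714624, cosh=2.867309, sinh=2.687278; start (x,ẋ)=(-0.095000, 0.308200) → end (x,ẋ)=(0.212860, 0.992585)
phase 2: p=0.0810, T=0.272, ωT=0.798592, cosh=1.336186, sinh=0.886224; start (x,ẋ)=(0.212860, 0.992585) → end (x,ẋ)=(0.556798, 1.669370)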